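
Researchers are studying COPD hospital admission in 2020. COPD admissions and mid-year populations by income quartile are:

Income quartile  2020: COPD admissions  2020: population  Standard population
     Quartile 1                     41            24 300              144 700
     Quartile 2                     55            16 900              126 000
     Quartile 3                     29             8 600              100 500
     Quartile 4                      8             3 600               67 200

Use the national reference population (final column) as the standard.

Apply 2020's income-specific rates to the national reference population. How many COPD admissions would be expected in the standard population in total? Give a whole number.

1142

Income-specific rates per 10 000 for 2020: 16.87, 32.54, 33.72, 22.22.
Expected COPD admissions = Σ (standard pop × income-specific rate ÷ 10 000)
= 144 700×16.87/10 000 + 126 000×32.54/10 000 + 100 500×33.72/10 000 + 67 200×22.22/10 000
= 244.14 + 410.06 + 338.90 + 149.33 = 1142.43.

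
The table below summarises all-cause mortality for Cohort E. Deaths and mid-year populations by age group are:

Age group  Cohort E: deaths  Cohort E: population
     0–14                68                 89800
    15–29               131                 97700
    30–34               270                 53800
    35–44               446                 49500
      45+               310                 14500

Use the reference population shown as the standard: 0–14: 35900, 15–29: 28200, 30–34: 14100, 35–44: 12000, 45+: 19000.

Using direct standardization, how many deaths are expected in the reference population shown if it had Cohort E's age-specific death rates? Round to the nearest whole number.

Age-specific rates per 1000 for Cohort E: 0.757, 1.341, 5.019, 9.010, 21.379.
Expected deaths = Σ (standard pop × age-specific rate ÷ 1000)
= 35900×0.757/1000 + 28200×1.341/1000 + 14100×5.019/1000 + 12000×9.010/1000 + 19000×21.379/1000
= 27.18 + 37.81 + 70.76 + 108.12 + 406.21 = 650.09.

650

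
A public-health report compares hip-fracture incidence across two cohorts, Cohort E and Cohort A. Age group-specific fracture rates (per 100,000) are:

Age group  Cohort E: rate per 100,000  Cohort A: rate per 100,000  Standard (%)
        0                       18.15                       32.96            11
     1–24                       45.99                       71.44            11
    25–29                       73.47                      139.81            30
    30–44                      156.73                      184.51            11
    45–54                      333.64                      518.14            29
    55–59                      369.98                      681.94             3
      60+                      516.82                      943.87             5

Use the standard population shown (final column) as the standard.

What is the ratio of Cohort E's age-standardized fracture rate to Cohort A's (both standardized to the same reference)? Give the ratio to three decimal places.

Standard weights: 0.11, 0.11, 0.30, 0.11, 0.29, 0.03, 0.05.
Cohort E: 0.1100×18.15 + 0.1100×45.99 + 0.3000×73.47 + 0.1100×156.73 + 0.2900×333.64 + 0.0300×369.98 + 0.0500×516.82 = 180.0327 per 100,000.
Cohort A: 0.1100×32.96 + 0.1100×71.44 + 0.3000×139.81 + 0.1100×184.51 + 0.2900×518.14 + 0.0300×681.94 + 0.0500×943.87 = 291.6354 per 100,000.
Ratio = 180.0327 ÷ 291.6354 = 0.61732.

0.617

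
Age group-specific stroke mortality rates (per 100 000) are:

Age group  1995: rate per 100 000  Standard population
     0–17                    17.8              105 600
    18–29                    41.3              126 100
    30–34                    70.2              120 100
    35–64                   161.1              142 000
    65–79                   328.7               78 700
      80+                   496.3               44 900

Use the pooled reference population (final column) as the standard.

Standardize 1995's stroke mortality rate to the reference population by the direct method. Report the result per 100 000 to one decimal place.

140.2

Standard total = 617 400; weights = 0.1710, 0.2042, 0.1945, 0.2300, 0.1275, 0.0727.
Standardized rate: 0.1710×17.8 + 0.2042×41.3 + 0.1945×70.2 + 0.2300×161.1 + 0.1275×328.7 + 0.0727×496.3 = 140.1804 per 100 000.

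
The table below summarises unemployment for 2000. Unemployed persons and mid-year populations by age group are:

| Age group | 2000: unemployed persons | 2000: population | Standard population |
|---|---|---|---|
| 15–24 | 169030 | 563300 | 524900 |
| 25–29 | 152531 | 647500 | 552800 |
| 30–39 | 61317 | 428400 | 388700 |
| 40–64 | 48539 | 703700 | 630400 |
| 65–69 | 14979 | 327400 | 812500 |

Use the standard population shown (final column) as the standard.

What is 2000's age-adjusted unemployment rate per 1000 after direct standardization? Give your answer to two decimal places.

Age-specific rates per 1000 for 2000: 300.071, 235.569, 143.130, 68.977, 45.751.
Standard total = 2909300; weights = 0.1804, 0.1900, 0.1336, 0.2167, 0.2793.
Standardized rate: 0.1804×300.071 + 0.1900×235.569 + 0.1336×143.130 + 0.2167×68.977 + 0.2793×45.751 = 145.7466 per 1000.

145.75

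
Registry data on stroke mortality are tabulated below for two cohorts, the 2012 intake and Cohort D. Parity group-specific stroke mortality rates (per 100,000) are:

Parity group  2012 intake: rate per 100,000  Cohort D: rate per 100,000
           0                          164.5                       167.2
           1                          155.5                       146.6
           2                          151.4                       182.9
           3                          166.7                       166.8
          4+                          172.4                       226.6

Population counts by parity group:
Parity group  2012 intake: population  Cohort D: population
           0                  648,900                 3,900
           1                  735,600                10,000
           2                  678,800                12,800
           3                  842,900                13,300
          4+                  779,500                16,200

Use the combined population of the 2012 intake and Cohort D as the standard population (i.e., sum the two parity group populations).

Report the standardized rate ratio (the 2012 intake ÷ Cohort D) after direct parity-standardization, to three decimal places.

Combined standard total = 3,741,900; weights = 0.1745, 0.1993, 0.1848, 0.2288, 0.2126.
The 2012 intake: 0.1745×164.5 + 0.1993×155.5 + 0.1848×151.4 + 0.2288×166.7 + 0.2126×172.4 = 162.4688 per 100,000.
Cohort D: 0.1745×167.2 + 0.1993×146.6 + 0.1848×182.9 + 0.2288×166.8 + 0.2126×226.6 = 178.5367 per 100,000.
Ratio = 162.4688 ÷ 178.5367 = 0.91000.

0.910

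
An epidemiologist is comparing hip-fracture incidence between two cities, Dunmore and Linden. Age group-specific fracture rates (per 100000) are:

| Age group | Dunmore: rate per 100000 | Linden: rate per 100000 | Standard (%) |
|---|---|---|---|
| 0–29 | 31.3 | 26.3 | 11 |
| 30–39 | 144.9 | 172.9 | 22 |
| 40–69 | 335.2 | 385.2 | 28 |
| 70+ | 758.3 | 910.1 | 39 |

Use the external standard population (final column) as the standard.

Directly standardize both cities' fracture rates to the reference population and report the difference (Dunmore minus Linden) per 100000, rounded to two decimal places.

Standard weights: 0.11, 0.22, 0.28, 0.39.
Dunmore: 0.1100×31.3 + 0.2200×144.9 + 0.2800×335.2 + 0.3900×758.3 = 424.9140 per 100000.
Linden: 0.1100×26.3 + 0.2200×172.9 + 0.2800×385.2 + 0.3900×910.1 = 503.7260 per 100000.
Difference = 424.9140 − 503.7260 = -78.8120.

-78.81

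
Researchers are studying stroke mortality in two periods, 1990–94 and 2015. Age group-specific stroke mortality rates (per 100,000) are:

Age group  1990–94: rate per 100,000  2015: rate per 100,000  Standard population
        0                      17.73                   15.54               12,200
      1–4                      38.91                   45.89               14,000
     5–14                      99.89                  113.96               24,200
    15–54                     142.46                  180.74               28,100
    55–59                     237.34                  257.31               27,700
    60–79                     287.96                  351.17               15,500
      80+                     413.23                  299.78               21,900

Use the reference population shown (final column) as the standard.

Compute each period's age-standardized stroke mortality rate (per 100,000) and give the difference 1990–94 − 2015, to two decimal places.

Standard total = 143,600; weights = 0.0850, 0.0975, 0.1685, 0.1957, 0.1929, 0.1079, 0.1525.
1990–94: 0.0850×17.73 + 0.0975×38.91 + 0.1685×99.89 + 0.1957×142.46 + 0.1929×237.34 + 0.1079×287.96 + 0.1525×413.23 = 189.8952 per 100,000.
2015: 0.0850×15.54 + 0.0975×45.89 + 0.1685×113.96 + 0.1957×180.74 + 0.1929×257.31 + 0.1079×351.17 + 0.1525×299.78 = 193.6245 per 100,000.
Difference = 189.8952 − 193.6245 = -3.7293.

-3.73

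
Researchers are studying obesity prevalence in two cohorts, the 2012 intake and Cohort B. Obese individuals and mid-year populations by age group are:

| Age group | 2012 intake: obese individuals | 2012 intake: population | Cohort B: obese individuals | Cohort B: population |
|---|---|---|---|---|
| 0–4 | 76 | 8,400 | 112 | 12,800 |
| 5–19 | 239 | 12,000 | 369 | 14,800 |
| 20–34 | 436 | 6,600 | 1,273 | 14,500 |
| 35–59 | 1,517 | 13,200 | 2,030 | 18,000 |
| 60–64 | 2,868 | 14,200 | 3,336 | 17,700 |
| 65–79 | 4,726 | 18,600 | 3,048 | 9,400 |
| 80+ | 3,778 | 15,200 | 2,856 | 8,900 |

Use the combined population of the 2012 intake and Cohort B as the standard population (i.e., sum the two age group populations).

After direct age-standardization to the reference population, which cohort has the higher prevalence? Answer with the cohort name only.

Age-specific rates per 1,000 for the 2012 intake: 9.048, 19.917, 66.061, 114.924, 201.972, 254.086, 248.553.
For Cohort B: 8.750, 24.932, 87.793, 112.778, 188.475, 324.255, 320.899.
Combined standard total = 184,300; weights = 0.1150, 0.1454, 0.1145, 0.1693, 0.1731, 0.1519, 0.1308.
The 2012 intake: 0.1150×9.048 + 0.1454×19.917 + 0.1145×66.061 + 0.1693×114.924 + 0.1731×201.972 + 0.1519×254.086 + 0.1308×248.553 = 137.0186 per 1,000.
Cohort B: 0.1150×8.750 + 0.1454×24.932 + 0.1145×87.793 + 0.1693×112.778 + 0.1731×188.475 + 0.1519×324.255 + 0.1308×320.899 = 157.6231 per 1,000.
The crude rates (154.65 vs 135.53) would put the 2012 intake higher, but that reflects its age composition; once standardized to a common age structure, Cohort B has the higher underlying rate.

Cohort B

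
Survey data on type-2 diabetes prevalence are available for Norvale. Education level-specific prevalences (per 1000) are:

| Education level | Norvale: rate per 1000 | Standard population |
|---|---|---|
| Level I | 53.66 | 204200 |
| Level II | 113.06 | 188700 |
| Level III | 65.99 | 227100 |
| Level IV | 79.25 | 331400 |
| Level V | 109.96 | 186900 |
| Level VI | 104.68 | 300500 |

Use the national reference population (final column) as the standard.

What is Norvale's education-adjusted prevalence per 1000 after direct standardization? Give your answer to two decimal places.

87.26

Standard total = 1438800; weights = 0.1419, 0.1312, 0.1578, 0.2303, 0.1299, 0.2089.
Standardized rate: 0.1419×53.66 + 0.1312×113.06 + 0.1578×65.99 + 0.2303×79.25 + 0.1299×109.96 + 0.2089×104.68 = 87.2598 per 1000.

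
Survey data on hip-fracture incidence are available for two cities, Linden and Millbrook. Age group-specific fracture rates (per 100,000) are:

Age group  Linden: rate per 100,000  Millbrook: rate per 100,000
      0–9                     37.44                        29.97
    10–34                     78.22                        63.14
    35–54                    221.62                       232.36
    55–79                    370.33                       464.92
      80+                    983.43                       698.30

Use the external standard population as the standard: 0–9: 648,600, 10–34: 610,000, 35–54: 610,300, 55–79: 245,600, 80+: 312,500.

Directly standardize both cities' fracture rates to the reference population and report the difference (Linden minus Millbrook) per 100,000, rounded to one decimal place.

Standard total = 2,427,000; weights = 0.2672, 0.2513, 0.2515, 0.1012, 0.1288.
Linden: 0.2672×37.44 + 0.2513×78.22 + 0.2515×221.62 + 0.1012×370.33 + 0.1288×983.43 = 249.4962 per 100,000.
Millbrook: 0.2672×29.97 + 0.2513×63.14 + 0.2515×232.36 + 0.1012×464.92 + 0.1288×698.30 = 219.2692 per 100,000.
Difference = 249.4962 − 219.2692 = 30.2270.

30.2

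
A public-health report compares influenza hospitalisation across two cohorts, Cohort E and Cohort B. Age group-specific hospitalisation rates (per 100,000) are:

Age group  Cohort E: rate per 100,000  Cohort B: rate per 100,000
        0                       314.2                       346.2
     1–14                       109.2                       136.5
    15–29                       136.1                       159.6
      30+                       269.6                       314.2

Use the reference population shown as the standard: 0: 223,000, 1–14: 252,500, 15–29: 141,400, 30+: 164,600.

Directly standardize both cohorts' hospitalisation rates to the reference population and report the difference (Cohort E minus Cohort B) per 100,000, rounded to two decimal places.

-31.60

Standard total = 781,500; weights = 0.2853, 0.3231, 0.1809, 0.2106.
Cohort E: 0.2853×314.2 + 0.3231×109.2 + 0.1809×136.1 + 0.2106×269.6 = 206.3472 per 100,000.
Cohort B: 0.2853×346.2 + 0.3231×136.5 + 0.1809×159.6 + 0.2106×314.2 = 237.9445 per 100,000.
Difference = 206.3472 − 237.9445 = -31.5973.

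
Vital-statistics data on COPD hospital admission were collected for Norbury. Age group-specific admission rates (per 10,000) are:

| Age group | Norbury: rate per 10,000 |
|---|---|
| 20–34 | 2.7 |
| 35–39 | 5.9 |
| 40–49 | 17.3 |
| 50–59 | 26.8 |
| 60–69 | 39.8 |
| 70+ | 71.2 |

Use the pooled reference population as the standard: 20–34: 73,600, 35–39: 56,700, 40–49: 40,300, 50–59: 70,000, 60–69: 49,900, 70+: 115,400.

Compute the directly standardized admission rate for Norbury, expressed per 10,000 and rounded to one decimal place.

Standard total = 405,900; weights = 0.1813, 0.1397, 0.0993, 0.1725, 0.1229, 0.2843.
Standardized rate: 0.1813×2.7 + 0.1397×5.9 + 0.0993×17.3 + 0.1725×26.8 + 0.1229×39.8 + 0.2843×71.2 = 32.7887 per 10,000.

32.8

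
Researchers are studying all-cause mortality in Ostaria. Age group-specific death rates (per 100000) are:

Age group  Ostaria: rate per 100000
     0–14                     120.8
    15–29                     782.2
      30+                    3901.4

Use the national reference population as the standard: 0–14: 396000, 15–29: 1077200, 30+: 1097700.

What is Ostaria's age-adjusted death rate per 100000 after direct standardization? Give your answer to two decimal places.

Standard total = 2570900; weights = 0.1540, 0.4190, 0.4270.
Standardized rate: 0.1540×120.8 + 0.4190×782.2 + 0.4270×3901.4 = 2012.1317 per 100000.

2012.13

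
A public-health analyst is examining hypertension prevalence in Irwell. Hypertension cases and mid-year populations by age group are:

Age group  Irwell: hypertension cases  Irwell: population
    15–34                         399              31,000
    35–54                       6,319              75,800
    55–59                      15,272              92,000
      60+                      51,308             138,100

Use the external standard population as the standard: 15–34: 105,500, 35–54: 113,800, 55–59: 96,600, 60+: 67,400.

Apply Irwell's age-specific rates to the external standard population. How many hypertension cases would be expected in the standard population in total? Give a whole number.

51921

Age-specific rates per 1,000 for Irwell: 12.871, 83.364, 166.000, 371.528.
Expected hypertension cases = Σ (standard pop × age-specific rate ÷ 1,000)
= 105,500×12.871/1,000 + 113,800×83.364/1,000 + 96,600×166.000/1,000 + 67,400×371.528/1,000
= 1357.89 + 9486.84 + 16035.60 + 25040.98 = 51921.30.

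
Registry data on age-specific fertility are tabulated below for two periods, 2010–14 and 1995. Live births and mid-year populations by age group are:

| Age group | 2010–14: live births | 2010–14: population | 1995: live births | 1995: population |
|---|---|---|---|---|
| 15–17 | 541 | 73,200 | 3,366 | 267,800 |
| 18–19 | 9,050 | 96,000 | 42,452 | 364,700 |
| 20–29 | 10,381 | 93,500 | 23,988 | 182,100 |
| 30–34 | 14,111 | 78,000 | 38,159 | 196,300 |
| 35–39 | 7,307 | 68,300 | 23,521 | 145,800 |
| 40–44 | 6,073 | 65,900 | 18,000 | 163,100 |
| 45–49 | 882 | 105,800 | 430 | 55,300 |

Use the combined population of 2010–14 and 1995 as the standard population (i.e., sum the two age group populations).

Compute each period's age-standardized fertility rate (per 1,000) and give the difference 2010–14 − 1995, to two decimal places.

-18.96

Age-specific rates per 1,000 for 2010–14: 7.391, 94.271, 111.027, 180.910, 106.984, 92.155, 8.336.
For 1995: 12.569, 116.403, 131.730, 194.391, 161.324, 110.362, 7.776.
Combined standard total = 1,955,800; weights = 0.1744, 0.2356, 0.1409, 0.1402, 0.1095, 0.1171, 0.0824.
2010–14: 0.1744×7.391 + 0.2356×94.271 + 0.1409×111.027 + 0.1402×180.910 + 0.1095×106.984 + 0.1171×92.155 + 0.0824×8.336 = 87.7008 per 1,000.
1995: 0.1744×12.569 + 0.2356×116.403 + 0.1409×131.730 + 0.1402×194.391 + 0.1095×161.324 + 0.1171×110.362 + 0.0824×7.776 = 106.6591 per 1,000.
Difference = 87.7008 − 106.6591 = -18.9583.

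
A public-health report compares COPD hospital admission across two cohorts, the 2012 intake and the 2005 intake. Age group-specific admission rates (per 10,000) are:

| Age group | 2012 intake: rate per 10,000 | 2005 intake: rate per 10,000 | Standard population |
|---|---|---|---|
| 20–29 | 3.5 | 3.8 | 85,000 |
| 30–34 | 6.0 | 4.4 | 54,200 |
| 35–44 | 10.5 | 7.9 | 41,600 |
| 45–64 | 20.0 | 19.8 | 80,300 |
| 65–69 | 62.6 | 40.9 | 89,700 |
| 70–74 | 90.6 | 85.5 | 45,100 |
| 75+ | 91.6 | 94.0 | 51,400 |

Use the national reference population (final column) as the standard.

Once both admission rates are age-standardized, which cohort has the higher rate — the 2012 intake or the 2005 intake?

2012 intake

Standard total = 447,300; weights = 0.1900, 0.1212, 0.0930, 0.1795, 0.2005, 0.1008, 0.1149.
The 2012 intake: 0.1900×3.5 + 0.1212×6.0 + 0.0930×10.5 + 0.1795×20.0 + 0.2005×62.6 + 0.1008×90.6 + 0.1149×91.6 = 38.1735 per 10,000.
The 2005 intake: 0.1900×3.8 + 0.1212×4.4 + 0.0930×7.9 + 0.1795×19.8 + 0.2005×40.9 + 0.1008×85.5 + 0.1149×94.0 = 33.1689 per 10,000.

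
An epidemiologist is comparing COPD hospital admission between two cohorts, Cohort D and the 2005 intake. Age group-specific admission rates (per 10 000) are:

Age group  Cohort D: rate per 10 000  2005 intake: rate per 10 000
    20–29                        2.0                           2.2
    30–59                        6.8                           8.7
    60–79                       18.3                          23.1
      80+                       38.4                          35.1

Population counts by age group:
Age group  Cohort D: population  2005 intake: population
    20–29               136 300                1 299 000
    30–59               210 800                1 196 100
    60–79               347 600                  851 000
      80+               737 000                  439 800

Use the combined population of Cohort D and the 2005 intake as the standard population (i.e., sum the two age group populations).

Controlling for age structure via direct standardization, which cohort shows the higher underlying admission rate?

2005 intake

Combined standard total = 5 217 600; weights = 0.2751, 0.2696, 0.2297, 0.2255.
Cohort D: 0.2751×2.0 + 0.2696×6.8 + 0.2297×18.3 + 0.2255×38.4 = 15.2486 per 10 000.
The 2005 intake: 0.2751×2.2 + 0.2696×8.7 + 0.2297×23.1 + 0.2255×35.1 = 16.1743 per 10 000.
The crude rates (25.40 vs 12.77) would put Cohort D higher, but that reflects its age composition; once standardized to a common age structure, the 2005 intake has the higher underlying rate.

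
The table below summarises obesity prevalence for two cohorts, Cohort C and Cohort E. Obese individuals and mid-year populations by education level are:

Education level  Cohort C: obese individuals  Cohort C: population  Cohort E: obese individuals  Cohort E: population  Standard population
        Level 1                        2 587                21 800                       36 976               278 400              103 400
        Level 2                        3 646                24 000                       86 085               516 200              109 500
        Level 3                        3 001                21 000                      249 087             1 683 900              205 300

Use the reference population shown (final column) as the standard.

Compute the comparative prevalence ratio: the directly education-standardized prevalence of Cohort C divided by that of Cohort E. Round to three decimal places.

Education-specific rates per 1 000 for Cohort C: 118.670, 151.917, 142.905.
For Cohort E: 132.816, 166.767, 147.923.
Standard total = 418 200; weights = 0.2473, 0.2618, 0.4909.
Cohort C: 0.2473×118.670 + 0.2618×151.917 + 0.4909×142.905 = 139.2723 per 1 000.
Cohort E: 0.2473×132.816 + 0.2618×166.767 + 0.4909×147.923 = 149.1216 per 1 000.
Ratio = 139.2723 ÷ 149.1216 = 0.93395.

0.934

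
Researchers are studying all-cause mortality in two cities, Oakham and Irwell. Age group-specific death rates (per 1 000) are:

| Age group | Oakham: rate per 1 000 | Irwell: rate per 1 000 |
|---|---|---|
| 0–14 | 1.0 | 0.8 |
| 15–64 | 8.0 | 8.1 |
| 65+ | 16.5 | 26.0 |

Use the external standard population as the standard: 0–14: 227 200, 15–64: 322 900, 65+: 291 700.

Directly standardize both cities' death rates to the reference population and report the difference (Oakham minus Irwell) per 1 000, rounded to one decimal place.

Standard total = 841 800; weights = 0.2699, 0.3836, 0.3465.
Oakham: 0.2699×1.0 + 0.3836×8.0 + 0.3465×16.5 = 9.0561 per 1 000.
Irwell: 0.2699×0.8 + 0.3836×8.1 + 0.3465×26.0 = 12.3324 per 1 000.
Difference = 9.0561 − 12.3324 = -3.2763.

-3.3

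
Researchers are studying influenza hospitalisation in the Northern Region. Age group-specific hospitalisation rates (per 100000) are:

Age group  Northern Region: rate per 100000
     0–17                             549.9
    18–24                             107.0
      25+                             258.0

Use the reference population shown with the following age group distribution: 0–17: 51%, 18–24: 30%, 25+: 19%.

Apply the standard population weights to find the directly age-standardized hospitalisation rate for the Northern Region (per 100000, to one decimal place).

361.6

Standard weights: 0.51, 0.30, 0.19.
Standardized rate: 0.5100×549.9 + 0.3000×107.0 + 0.1900×258.0 = 361.5690 per 100000.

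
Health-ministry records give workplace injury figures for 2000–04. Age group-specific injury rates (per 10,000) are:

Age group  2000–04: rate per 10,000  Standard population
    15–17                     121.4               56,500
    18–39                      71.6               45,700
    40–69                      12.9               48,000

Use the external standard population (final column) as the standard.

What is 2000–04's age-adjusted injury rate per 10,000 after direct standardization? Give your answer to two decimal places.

Standard total = 150,200; weights = 0.3762, 0.3043, 0.3196.
Standardized rate: 0.3762×121.4 + 0.3043×71.6 + 0.3196×12.9 = 71.5740 per 10,000.

71.57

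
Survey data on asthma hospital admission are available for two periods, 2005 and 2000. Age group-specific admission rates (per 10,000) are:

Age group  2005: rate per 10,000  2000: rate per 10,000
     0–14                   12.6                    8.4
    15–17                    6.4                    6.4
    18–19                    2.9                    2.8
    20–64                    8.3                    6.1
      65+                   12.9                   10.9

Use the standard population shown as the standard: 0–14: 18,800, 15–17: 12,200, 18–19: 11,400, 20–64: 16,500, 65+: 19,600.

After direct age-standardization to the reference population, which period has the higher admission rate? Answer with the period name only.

Standard total = 78,500; weights = 0.2395, 0.1554, 0.1452, 0.2102, 0.2497.
2005: 0.2395×12.6 + 0.1554×6.4 + 0.1452×2.9 + 0.2102×8.3 + 0.2497×12.9 = 9.3989 per 10,000.
2000: 0.2395×8.4 + 0.1554×6.4 + 0.1452×2.8 + 0.2102×6.1 + 0.2497×10.9 = 7.4167 per 10,000.

2005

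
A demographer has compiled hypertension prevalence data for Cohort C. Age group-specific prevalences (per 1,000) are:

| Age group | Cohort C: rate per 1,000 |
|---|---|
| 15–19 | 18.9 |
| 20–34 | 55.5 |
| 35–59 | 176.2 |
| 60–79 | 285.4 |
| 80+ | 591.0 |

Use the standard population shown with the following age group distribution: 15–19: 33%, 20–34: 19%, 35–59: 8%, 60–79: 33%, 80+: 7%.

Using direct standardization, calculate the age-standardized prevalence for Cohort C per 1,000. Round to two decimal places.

Standard weights: 0.33, 0.19, 0.08, 0.33, 0.07.
Standardized rate: 0.3300×18.9 + 0.1900×55.5 + 0.0800×176.2 + 0.3300×285.4 + 0.0700×591.0 = 166.4300 per 1,000.

166.43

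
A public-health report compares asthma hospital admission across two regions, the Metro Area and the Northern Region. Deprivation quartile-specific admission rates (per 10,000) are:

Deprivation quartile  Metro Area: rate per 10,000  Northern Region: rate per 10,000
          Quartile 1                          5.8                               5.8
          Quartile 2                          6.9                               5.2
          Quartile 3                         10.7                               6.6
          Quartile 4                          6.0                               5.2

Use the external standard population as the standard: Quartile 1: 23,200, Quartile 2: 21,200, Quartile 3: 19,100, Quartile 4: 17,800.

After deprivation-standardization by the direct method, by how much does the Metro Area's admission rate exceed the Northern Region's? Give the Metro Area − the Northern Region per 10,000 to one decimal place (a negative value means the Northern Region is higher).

Standard total = 81,300; weights = 0.2854, 0.2608, 0.2349, 0.2189.
The Metro Area: 0.2854×5.8 + 0.2608×6.9 + 0.2349×10.7 + 0.2189×6.0 = 7.2818 per 10,000.
The Northern Region: 0.2854×5.8 + 0.2608×5.2 + 0.2349×6.6 + 0.2189×5.2 = 5.7001 per 10,000.
Difference = 7.2818 − 5.7001 = 1.5817.

1.6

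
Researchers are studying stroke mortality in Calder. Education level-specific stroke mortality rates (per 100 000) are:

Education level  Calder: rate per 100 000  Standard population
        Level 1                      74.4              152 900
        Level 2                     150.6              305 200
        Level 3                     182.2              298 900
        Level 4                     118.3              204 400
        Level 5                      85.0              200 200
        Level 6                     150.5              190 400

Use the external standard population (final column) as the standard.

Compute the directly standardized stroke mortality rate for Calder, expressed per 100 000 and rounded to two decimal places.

Standard total = 1 352 000; weights = 0.1131, 0.2257, 0.2211, 0.1512, 0.1481, 0.1408.
Standardized rate: 0.1131×74.4 + 0.2257×150.6 + 0.2211×182.2 + 0.1512×118.3 + 0.1481×85.0 + 0.1408×150.5 = 134.3574 per 100 000.

134.36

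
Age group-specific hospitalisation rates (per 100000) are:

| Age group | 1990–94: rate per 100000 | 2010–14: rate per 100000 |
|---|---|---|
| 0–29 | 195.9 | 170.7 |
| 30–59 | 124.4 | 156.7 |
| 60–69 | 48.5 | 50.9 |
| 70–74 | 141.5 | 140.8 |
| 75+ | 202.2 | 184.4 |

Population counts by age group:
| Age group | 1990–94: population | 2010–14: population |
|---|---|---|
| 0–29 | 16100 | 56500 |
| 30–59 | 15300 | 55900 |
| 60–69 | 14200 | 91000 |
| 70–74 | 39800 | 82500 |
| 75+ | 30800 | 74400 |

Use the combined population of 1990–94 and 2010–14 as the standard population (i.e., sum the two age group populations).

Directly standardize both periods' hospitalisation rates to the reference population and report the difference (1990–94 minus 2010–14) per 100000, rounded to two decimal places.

Combined standard total = 476500; weights = 0.1524, 0.1494, 0.2208, 0.2567, 0.2208.
1990–94: 0.1524×195.9 + 0.1494×124.4 + 0.2208×48.5 + 0.2567×141.5 + 0.2208×202.2 = 140.1022 per 100000.
2010–14: 0.1524×170.7 + 0.1494×156.7 + 0.2208×50.9 + 0.2567×140.8 + 0.2208×184.4 = 137.5095 per 100000.
Difference = 140.1022 − 137.5095 = 2.5928.

2.59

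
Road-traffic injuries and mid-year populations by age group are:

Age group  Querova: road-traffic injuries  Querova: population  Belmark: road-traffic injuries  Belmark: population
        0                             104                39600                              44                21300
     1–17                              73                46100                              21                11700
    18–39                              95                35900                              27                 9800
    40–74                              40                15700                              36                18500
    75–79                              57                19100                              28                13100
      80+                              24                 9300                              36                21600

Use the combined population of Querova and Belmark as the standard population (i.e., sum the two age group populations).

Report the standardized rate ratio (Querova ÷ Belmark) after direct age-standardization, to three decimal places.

Age-specific rates per 100000 for Querova: 262.63, 158.35, 264.62, 254.78, 298.43, 258.06.
For Belmark: 206.57, 179.49, 275.51, 194.59, 213.74, 166.67.
Combined standard total = 261700; weights = 0.2327, 0.2209, 0.1746, 0.1307, 0.1230, 0.1181.
Querova: 0.2327×262.63 + 0.2209×158.35 + 0.1746×264.62 + 0.1307×254.78 + 0.1230×298.43 + 0.1181×258.06 = 242.7855 per 100000.
Belmark: 0.2327×206.57 + 0.2209×179.49 + 0.1746×275.51 + 0.1307×194.59 + 0.1230×213.74 + 0.1181×166.67 = 207.2336 per 100000.
Ratio = 242.7855 ÷ 207.2336 = 1.17155.

1.172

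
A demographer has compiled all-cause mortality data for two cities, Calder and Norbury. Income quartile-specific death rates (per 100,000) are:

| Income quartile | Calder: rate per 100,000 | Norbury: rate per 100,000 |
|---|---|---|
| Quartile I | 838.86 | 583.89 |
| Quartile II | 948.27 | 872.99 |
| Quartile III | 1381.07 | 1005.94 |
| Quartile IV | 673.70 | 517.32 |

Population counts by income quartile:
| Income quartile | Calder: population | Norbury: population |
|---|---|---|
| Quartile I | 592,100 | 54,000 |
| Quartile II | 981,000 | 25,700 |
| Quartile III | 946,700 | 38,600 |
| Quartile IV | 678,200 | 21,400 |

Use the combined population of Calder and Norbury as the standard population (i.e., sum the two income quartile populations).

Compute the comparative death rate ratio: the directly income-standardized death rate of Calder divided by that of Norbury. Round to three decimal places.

1.276

Combined standard total = 3,337,700; weights = 0.1936, 0.3016, 0.2952, 0.2096.
Calder: 0.1936×838.86 + 0.3016×948.27 + 0.2952×1381.07 + 0.2096×673.70 = 997.3034 per 100,000.
Norbury: 0.1936×583.89 + 0.3016×872.99 + 0.2952×1005.94 + 0.2096×517.32 = 781.7240 per 100,000.
Ratio = 997.3034 ÷ 781.7240 = 1.27577.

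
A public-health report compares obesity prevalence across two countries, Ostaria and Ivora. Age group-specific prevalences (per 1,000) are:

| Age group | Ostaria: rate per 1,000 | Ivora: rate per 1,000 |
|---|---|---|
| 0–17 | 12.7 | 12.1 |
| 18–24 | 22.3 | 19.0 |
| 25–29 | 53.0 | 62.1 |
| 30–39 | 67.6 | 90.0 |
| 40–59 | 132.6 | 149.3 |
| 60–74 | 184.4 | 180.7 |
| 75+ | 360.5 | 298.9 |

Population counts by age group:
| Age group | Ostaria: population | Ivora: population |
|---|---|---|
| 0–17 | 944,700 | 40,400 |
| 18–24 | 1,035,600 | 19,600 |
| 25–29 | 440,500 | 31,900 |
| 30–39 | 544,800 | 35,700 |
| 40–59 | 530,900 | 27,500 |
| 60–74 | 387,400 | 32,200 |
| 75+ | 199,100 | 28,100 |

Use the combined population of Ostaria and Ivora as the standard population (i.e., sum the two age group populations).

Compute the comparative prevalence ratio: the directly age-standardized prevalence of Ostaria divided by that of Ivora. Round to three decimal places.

Combined standard total = 4,298,400; weights = 0.2292, 0.2455, 0.1099, 0.1351, 0.1299, 0.0976, 0.0529.
Ostaria: 0.2292×12.7 + 0.2455×22.3 + 0.1099×53.0 + 0.1351×67.6 + 0.1299×132.6 + 0.0976×184.4 + 0.0529×360.5 = 77.6206 per 1,000.
Ivora: 0.2292×12.1 + 0.2455×19.0 + 0.1099×62.1 + 0.1351×90.0 + 0.1299×149.3 + 0.0976×180.7 + 0.0529×298.9 = 79.2505 per 1,000.
Ratio = 77.6206 ÷ 79.2505 = 0.97943.

0.979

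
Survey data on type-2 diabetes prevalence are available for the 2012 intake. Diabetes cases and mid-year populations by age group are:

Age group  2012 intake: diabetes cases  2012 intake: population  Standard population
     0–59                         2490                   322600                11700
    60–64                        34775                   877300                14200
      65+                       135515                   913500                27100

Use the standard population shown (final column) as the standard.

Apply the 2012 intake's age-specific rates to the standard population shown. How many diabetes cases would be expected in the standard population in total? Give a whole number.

Age-specific rates per 1000 for the 2012 intake: 7.719, 39.639, 148.347.
Expected diabetes cases = Σ (standard pop × age-specific rate ÷ 1000)
= 11700×7.719/1000 + 14200×39.639/1000 + 27100×148.347/1000
= 90.31 + 562.87 + 4020.20 = 4673.38.

4673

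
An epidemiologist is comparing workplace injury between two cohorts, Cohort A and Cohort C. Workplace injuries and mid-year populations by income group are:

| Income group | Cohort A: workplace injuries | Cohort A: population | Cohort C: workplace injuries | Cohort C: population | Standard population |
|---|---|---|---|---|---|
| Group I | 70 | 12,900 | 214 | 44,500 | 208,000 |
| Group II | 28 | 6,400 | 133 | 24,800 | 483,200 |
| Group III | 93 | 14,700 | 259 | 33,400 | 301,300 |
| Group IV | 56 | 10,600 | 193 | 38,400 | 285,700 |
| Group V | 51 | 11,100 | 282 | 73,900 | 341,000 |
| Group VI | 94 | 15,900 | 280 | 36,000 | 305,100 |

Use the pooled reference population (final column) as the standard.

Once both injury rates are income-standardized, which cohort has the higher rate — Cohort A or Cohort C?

Income-specific rates per 10,000 for Cohort A: 54.26, 43.75, 63.27, 52.83, 45.95, 59.12.
For Cohort C: 48.09, 53.63, 77.54, 50.26, 38.16, 77.78.
Standard total = 1,924,300; weights = 0.1081, 0.2511, 0.1566, 0.1485, 0.1772, 0.1586.
Cohort A: 0.1081×54.26 + 0.2511×43.75 + 0.1566×63.27 + 0.1485×52.83 + 0.1772×45.95 + 0.1586×59.12 = 52.1162 per 10,000.
Cohort C: 0.1081×48.09 + 0.2511×53.63 + 0.1566×77.54 + 0.1485×50.26 + 0.1772×38.16 + 0.1586×77.78 = 57.3624 per 10,000.
The crude rates (54.75 vs 54.22) would put Cohort A higher, but that reflects its income composition; once standardized to a common income structure, Cohort C has the higher underlying rate.

Cohort C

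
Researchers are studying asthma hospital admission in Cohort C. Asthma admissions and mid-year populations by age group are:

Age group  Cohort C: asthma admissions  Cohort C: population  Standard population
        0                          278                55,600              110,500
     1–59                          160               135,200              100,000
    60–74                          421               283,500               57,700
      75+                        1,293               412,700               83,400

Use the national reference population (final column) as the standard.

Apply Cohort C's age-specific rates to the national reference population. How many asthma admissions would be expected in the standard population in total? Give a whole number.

1018

Age-specific rates per 10,000 for Cohort C: 50.00, 11.83, 14.85, 31.33.
Expected asthma admissions = Σ (standard pop × age-specific rate ÷ 10,000)
= 110,500×50.00/10,000 + 100,000×11.83/10,000 + 57,700×14.85/10,000 + 83,400×31.33/10,000
= 552.50 + 118.34 + 85.69 + 261.29 = 1017.82.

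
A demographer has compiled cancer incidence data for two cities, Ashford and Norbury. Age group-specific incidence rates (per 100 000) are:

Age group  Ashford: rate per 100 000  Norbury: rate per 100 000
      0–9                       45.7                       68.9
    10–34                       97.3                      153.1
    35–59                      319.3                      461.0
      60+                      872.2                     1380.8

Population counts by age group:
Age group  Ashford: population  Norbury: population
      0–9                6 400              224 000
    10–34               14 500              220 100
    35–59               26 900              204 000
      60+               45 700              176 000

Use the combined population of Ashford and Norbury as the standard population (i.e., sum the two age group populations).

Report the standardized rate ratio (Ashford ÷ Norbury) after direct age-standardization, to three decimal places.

Combined standard total = 917 600; weights = 0.2511, 0.2557, 0.2516, 0.2416.
Ashford: 0.2511×45.7 + 0.2557×97.3 + 0.2516×319.3 + 0.2416×872.2 = 327.4291 per 100 000.
Norbury: 0.2511×68.9 + 0.2557×153.1 + 0.2516×461.0 + 0.2416×1380.8 = 506.0594 per 100 000.
Ratio = 327.4291 ÷ 506.0594 = 0.64702.

0.647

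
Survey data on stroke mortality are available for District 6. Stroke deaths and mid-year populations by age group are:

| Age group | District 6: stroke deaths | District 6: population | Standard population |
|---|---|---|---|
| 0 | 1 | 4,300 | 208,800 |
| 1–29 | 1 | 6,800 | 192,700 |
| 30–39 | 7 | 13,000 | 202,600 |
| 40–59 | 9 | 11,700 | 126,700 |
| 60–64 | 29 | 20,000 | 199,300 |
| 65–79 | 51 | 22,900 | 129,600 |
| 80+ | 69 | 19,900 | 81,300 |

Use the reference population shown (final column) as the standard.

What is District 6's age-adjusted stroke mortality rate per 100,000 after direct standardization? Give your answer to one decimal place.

100.2

Age-specific rates per 100,000 for District 6: 23.26, 14.71, 53.85, 76.92, 145.00, 222.71, 346.73.
Standard total = 1,141,000; weights = 0.1830, 0.1689, 0.1776, 0.1110, 0.1747, 0.1136, 0.0713.
Standardized rate: 0.1830×23.26 + 0.1689×14.71 + 0.1776×53.85 + 0.1110×76.92 + 0.1747×145.00 + 0.1136×222.71 + 0.0713×346.73 = 100.1716 per 100,000.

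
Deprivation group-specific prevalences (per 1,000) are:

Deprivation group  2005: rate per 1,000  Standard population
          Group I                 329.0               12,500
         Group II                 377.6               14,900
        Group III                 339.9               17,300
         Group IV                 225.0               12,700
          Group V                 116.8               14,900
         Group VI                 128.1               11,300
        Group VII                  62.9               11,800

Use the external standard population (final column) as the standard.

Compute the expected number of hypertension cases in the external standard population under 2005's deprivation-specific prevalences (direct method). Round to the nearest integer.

Expected hypertension cases = Σ (standard pop × deprivation-specific rate ÷ 1,000)
= 12,500×329.0/1,000 + 14,900×377.6/1,000 + 17,300×339.9/1,000 + 12,700×225.0/1,000 + 14,900×116.8/1,000 + 11,300×128.1/1,000 + 11,800×62.9/1,000
= 4112.50 + 5626.24 + 5880.27 + 2857.50 + 1740.32 + 1447.53 + 742.22 = 22406.58.

22407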